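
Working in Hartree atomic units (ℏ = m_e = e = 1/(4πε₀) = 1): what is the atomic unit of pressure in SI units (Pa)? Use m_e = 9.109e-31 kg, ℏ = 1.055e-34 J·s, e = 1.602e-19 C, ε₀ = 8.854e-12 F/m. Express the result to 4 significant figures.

2.929e13 Pa

Dimensional analysis gives P_au = E_h/a₀³ = m_e⁴e¹⁰/((4πε₀)⁵ℏ⁸).
E_h = 4.354e-18 J
a₀ = 5.297e-11 m
E_h/a₀³ = 2.929e13 Pa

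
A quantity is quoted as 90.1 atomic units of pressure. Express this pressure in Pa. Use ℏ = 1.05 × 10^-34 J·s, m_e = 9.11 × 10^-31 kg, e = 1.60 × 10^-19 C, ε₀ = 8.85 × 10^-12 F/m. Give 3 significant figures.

2.71 × 10^15 Pa

One atomic unit of pressure: P_au = E_h/a₀³ = m_e⁴e¹⁰/((4πε₀)⁵ℏ⁸) = 3.01 × 10^13 Pa.
90.1 × 3.01 × 10^13 Pa = 2.71 × 10^15 Pa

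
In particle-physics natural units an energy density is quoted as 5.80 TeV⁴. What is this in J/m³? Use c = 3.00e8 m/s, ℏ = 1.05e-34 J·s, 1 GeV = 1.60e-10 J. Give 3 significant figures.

1.22e50 J/m³

[E]/[L]³ = [E]⁴/(ℏc)³; restore (ℏc)⁻³.
1 GeV⁴ → 1/(ℏc)³ × (1 GeV in J)⁴ = 2.10e37 J/m³.
Convert the energy scale: 5.80 TeV⁴ = 5.80e12 GeV⁴.
Result: 5.80e12 × 2.10e37 = 1.22e50 J/m³.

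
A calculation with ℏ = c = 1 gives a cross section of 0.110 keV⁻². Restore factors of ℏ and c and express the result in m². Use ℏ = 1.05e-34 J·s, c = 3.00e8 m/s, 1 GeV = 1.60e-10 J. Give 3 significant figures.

Area is [L]² = [E]⁻²·(ℏc)²; restore (ℏc)².
1 GeV⁻² → (ℏc)² × (1 GeV in J)⁻² = 3.88e-32 m².
Convert the energy scale: 0.110 keV⁻² = 1.10e11 GeV⁻².
Result: 1.10e11 × 3.88e-32 = 4.26e-21 m².

4.26e-21 m²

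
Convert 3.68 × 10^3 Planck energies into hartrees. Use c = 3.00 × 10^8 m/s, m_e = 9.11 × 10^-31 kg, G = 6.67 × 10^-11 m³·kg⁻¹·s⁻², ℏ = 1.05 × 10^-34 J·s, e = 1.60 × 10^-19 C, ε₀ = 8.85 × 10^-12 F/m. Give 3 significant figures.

1.64 × 10^30

Planck energy: E_P = √(ℏc⁵/G) = 1.96 × 10^9 J
hartree: E_h = m_e e⁴/(4πε₀ℏ)² = 4.38 × 10^-18 J
3.68 × 10^3 × 1.96 × 10^9 / 4.38 × 10^-18 = 1.64 × 10^30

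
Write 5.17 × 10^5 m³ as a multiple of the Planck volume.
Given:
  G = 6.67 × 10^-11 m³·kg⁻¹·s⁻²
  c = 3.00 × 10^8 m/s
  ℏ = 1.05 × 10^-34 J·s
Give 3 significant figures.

Planck volume: V_P = (ℏG/c³)^(3/2) = 4.18 × 10^-105 m³.
5.17 × 10^5 / 4.18 × 10^-105 = 1.24 × 10^110

1.24 × 10^110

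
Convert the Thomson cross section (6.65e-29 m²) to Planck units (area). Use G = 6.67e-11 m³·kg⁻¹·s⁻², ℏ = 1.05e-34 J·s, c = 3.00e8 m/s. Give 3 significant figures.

2.56e41

Planck area: A_P = ℏG/c³ = 2.59e-70 m².
6.65e-29 / 2.59e-70 = 2.56e41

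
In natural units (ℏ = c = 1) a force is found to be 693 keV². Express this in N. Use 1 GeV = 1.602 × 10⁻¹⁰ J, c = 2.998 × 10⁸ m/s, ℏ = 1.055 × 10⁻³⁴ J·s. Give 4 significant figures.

5.623 × 10⁻⁴ N

Force is [E]/[L] = [E]²/(ℏc); restore (ℏc)⁻¹.
1 GeV² → 1/(ℏc) × (1 GeV in J)² = 8.114 × 10⁵ N.
Convert the energy scale: 693 keV² = 6.93 × 10⁻¹⁰ GeV².
Result: 6.93 × 10⁻¹⁰ × 8.114 × 10⁵ = 5.623 × 10⁻⁴ N.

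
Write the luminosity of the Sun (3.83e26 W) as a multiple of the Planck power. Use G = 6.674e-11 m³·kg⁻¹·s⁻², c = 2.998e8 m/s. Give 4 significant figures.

1.055e-26

Planck power: P_P = c⁵/G = 3.629e52 W.
3.83e26 / 3.629e52 = 1.055e-26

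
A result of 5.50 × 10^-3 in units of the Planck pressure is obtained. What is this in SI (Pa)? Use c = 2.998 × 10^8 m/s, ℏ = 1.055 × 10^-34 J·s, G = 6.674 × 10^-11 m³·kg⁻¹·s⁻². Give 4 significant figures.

One Planck pressure: p_P = c⁷/(ℏG²) = 4.632 × 10^113 Pa.
5.50 × 10^-3 × 4.632 × 10^113 Pa = 2.548 × 10^111 Pa

2.548 × 10^111 Pa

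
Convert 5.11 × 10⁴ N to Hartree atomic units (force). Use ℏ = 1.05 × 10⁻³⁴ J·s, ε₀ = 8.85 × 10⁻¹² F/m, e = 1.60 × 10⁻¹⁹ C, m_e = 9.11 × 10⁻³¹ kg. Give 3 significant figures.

atomic unit of force: F_au = E_h/a₀ = m_e²e⁶/((4πε₀)³ℏ⁴) = 8.33 × 10⁻⁸ N.
5.11 × 10⁴ / 8.33 × 10⁻⁸ = 6.14 × 10¹¹

6.14 × 10¹¹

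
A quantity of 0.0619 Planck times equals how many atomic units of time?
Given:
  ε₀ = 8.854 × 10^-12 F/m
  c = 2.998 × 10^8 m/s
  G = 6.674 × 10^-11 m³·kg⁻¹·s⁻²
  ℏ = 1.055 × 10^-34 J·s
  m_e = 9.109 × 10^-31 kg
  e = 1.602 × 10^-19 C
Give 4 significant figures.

1.378 × 10^-28

Planck time: t_P = √(ℏG/c⁵) = 5.392 × 10^-44 s
atomic unit of time: τ_au = (4πε₀)²ℏ³/(m_e e⁴) = 2.423 × 10^-17 s
0.0619 × 5.392 × 10^-44 / 2.423 × 10^-17 = 1.378 × 10^-28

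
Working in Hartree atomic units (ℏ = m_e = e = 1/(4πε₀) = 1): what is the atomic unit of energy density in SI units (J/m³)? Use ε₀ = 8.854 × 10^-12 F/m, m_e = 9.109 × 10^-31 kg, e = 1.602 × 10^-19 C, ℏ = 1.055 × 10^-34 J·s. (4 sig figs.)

The unique combination of the constants set to 1 with dimensions of energy density is u_au = E_h/a₀³ = m_e⁴e¹⁰/((4πε₀)⁵ℏ⁸).
E_h = 4.354 × 10^-18 J
a₀ = 5.297 × 10^-11 m
E_h/a₀³ = 2.929 × 10^13 J/m³

2.929 × 10^13 J/m³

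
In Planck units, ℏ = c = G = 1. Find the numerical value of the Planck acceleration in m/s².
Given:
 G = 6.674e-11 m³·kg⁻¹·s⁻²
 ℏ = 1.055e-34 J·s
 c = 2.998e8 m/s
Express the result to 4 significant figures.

5.560e51 m/s²

The unique combination of the constants set to 1 with dimensions of acceleration is a_P = √(c⁷/(ℏG)).
  = √(3.092e103)
  = 5.560e51 m/s²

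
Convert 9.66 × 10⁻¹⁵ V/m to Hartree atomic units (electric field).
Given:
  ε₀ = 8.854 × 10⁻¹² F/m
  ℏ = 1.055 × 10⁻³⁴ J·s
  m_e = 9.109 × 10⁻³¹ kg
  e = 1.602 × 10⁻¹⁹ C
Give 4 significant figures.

1.883 × 10⁻²⁶

atomic unit of electric field: E_au = E_h/(e a₀) = m_e²e⁵/((4πε₀)³ℏ⁴) = 5.131 × 10¹¹ V/m.
9.66 × 10⁻¹⁵ / 5.131 × 10¹¹ = 1.883 × 10⁻²⁶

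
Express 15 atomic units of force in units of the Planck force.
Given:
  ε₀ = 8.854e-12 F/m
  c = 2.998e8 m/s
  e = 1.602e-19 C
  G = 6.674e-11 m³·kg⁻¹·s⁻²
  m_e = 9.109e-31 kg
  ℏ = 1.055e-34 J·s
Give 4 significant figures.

atomic unit of force: F_au = E_h/a₀ = m_e²e⁶/((4πε₀)³ℏ⁴) = 8.220e-8 N
Planck force: F_P = c⁴/G = 1.210e44 N
15 × 8.220e-8 / 1.210e44 = 1.019e-50

1.019e-50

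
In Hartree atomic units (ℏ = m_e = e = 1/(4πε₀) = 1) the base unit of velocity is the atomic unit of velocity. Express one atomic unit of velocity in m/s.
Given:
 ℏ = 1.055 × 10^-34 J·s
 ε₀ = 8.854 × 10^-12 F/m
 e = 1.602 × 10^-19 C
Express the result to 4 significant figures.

2.186 × 10^6 m/s

v_au = e²/(4πε₀ℏ)
  = 2.566 × 10^-38 / 1.174 × 10^-44
  = 2.186 × 10^6 m/s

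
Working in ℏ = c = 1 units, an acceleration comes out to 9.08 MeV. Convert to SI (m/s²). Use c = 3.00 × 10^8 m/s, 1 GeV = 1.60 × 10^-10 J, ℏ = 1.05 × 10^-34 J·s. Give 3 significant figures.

Acceleration is [L]/[T]² = c·[E]/ℏ.
1 GeV → c/ℏ × (1 GeV in J) = 4.57 × 10^32 m/s².
Convert the energy scale: 9.08 MeV = 9.08 × 10^-3 GeV.
Result: 9.08 × 10^-3 × 4.57 × 10^32 = 4.15 × 10^30 m/s².

4.15 × 10^30 m/s²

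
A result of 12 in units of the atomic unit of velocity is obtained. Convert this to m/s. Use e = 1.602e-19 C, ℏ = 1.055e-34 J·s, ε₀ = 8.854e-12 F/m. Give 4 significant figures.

One atomic unit of velocity: v_au = e²/(4πε₀ℏ) = 2.186e6 m/s.
12 × 2.186e6 m/s = 2.624e7 m/s

2.624e7 m/s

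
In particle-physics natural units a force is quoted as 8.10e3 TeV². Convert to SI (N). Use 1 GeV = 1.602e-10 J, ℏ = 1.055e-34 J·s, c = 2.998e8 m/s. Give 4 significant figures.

Force is [E]/[L] = [E]²/(ℏc); restore (ℏc)⁻¹.
1 GeV² → 1/(ℏc) × (1 GeV in J)² = 8.114e5 N.
Convert the energy scale: 8.10e3 TeV² = 8.10e9 GeV².
Result: 8.10e9 × 8.114e5 = 6.572e15 N.

6.572e15 N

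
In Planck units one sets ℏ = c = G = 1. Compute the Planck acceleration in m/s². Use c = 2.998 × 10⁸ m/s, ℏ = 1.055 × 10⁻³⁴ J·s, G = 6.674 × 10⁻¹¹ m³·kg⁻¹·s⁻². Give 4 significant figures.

5.560 × 10⁵¹ m/s²

a_P = √(c⁷/(ℏG))
  = √(3.092 × 10¹⁰³)
  = 5.560 × 10⁵¹ m/s²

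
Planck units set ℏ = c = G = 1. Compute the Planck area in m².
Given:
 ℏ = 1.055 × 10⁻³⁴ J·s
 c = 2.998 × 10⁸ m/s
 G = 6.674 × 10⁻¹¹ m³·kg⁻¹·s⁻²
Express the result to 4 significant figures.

Dimensional analysis gives A_P = ℏG/c³.
  = 7.041 × 10⁻⁴⁵ / 2.695 × 10²⁵
  = 2.613 × 10⁻⁷⁰ m²

2.613 × 10⁻⁷⁰ m²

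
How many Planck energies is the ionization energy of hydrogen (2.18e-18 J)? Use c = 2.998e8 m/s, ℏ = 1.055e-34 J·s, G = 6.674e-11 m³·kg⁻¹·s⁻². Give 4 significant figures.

Planck energy: E_P = √(ℏc⁵/G) = 1.957e9 J.
2.18e-18 / 1.957e9 = 1.114e-27

1.114e-27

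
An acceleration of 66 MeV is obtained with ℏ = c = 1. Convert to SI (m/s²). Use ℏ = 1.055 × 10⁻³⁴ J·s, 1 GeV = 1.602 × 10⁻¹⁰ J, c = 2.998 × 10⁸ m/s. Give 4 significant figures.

3.005 × 10³¹ m/s²

Acceleration is [L]/[T]² = c·[E]/ℏ.
1 GeV → c/ℏ × (1 GeV in J) = 4.552 × 10³² m/s².
Convert the energy scale: 66 MeV = 0.0660 GeV.
Result: 0.0660 × 4.552 × 10³² = 3.005 × 10³¹ m/s².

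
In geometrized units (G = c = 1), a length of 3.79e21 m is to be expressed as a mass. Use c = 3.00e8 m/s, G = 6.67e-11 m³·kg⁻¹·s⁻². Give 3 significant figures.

5.11e48 kg

Length → mass via c²/G.
3.79e21 m × (c²/G) = 5.11e48 kg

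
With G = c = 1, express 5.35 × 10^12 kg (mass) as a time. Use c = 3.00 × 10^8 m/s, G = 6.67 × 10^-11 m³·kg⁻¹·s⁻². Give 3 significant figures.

1.32 × 10^-23 s

Mass → time via G/c³.
5.35 × 10^12 kg × (G/c³) = 1.32 × 10^-23 s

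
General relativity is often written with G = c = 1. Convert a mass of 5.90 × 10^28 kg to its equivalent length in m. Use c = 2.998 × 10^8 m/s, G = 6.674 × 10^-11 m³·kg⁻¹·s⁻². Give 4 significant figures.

In G = c = 1 units mass has dimensions of length; the conversion factor is G/c².
5.90 × 10^28 kg × (G/c²) = 43.81 m

43.81 m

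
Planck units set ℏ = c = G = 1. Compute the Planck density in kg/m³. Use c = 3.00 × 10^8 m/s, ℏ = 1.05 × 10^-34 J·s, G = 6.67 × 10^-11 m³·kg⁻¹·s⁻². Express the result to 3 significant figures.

Dimensional analysis gives ρ_P = c⁵/(ℏG²).
  = 2.43 × 10^42 / 4.67 × 10^-55
  = 5.20 × 10^96 kg/m³

5.20 × 10^96 kg/m³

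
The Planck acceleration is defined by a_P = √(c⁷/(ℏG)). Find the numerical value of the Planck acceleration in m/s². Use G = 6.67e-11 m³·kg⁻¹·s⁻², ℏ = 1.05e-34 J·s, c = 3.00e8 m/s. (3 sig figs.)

5.59e51 m/s²

a_P = √(c⁷/(ℏG))
  = √(3.12e103)
  = 5.59e51 m/s²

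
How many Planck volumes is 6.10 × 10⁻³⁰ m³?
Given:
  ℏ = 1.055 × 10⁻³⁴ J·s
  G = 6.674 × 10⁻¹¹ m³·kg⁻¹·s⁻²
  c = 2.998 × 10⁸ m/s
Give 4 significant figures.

1.444 × 10⁷⁵

Planck volume: V_P = (ℏG/c³)^(3/2) = 4.224 × 10⁻¹⁰⁵ m³.
6.10 × 10⁻³⁰ / 4.224 × 10⁻¹⁰⁵ = 1.444 × 10⁷⁵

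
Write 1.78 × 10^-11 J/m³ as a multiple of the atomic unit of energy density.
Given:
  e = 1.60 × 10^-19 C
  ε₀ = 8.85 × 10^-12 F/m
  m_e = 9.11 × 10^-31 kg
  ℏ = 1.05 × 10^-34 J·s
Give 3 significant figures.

atomic unit of energy density: u_au = E_h/a₀³ = m_e⁴e¹⁰/((4πε₀)⁵ℏ⁸) = 3.01 × 10^13 J/m³.
1.78 × 10^-11 / 3.01 × 10^13 = 5.91 × 10^-25

5.91 × 10^-25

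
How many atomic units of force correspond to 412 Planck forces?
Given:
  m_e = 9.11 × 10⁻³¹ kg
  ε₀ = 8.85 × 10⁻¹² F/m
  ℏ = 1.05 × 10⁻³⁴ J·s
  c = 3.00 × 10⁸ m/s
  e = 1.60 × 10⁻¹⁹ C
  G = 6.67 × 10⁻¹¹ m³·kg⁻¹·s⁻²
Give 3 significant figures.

Planck force: F_P = c⁴/G = 1.21 × 10⁴⁴ N
atomic unit of force: F_au = E_h/a₀ = m_e²e⁶/((4πε₀)³ℏ⁴) = 8.33 × 10⁻⁸ N
412 × 1.21 × 10⁴⁴ / 8.33 × 10⁻⁸ = 6.01 × 10⁵³

6.01 × 10⁵³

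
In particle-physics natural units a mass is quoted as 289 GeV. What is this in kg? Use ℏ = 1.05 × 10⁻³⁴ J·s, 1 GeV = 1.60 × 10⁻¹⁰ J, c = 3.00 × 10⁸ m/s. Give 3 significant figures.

5.14 × 10⁻²⁵ kg

Mass is [E]/c²; divide by c².
1 GeV → 1/c² × (1 GeV in J) = 1.78 × 10⁻²⁷ kg.
Result: 289 × 1.78 × 10⁻²⁷ = 5.14 × 10⁻²⁵ kg.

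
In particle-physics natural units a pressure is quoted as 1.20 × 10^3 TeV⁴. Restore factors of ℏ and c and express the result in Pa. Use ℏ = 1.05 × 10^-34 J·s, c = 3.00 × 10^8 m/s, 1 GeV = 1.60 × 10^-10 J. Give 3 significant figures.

Pressure is [E]/[L]³ = [E]⁴/(ℏc)³.
1 GeV⁴ → 1/(ℏc)³ × (1 GeV in J)⁴ = 2.10 × 10^37 Pa.
Convert the energy scale: 1.20 × 10^3 TeV⁴ = 1.20 × 10^15 GeV⁴.
Result: 1.20 × 10^15 × 2.10 × 10^37 = 2.52 × 10^52 Pa.

2.52 × 10^52 Pa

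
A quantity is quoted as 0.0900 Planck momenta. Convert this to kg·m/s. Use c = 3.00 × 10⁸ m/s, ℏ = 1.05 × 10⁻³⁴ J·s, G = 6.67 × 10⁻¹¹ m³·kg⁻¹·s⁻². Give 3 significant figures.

One Planck momentum: p_P = √(ℏc³/G) = 6.52 kg·m/s.
0.0900 × 6.52 kg·m/s = 0.587 kg·m/s

0.587 kg·m/s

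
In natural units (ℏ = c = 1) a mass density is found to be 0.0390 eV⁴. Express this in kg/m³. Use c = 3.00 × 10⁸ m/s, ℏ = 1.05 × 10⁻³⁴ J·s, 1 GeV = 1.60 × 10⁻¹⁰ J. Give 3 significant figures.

9.09 × 10⁻¹⁸ kg/m³

Mass density is [E]/(c²[L]³) = [E]⁴/(ℏ³c⁵).
1 GeV⁴ → 1/(ℏ³c⁵) × (1 GeV in J)⁴ = 2.33 × 10²⁰ kg/m³.
Convert the energy scale: 0.0390 eV⁴ = 3.90 × 10⁻³⁸ GeV⁴.
Result: 3.90 × 10⁻³⁸ × 2.33 × 10²⁰ = 9.09 × 10⁻¹⁸ kg/m³.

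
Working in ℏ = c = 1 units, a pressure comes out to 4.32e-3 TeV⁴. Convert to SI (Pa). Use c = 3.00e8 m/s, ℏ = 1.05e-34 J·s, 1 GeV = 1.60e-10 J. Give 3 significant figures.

9.06e46 Pa

Pressure is [E]/[L]³ = [E]⁴/(ℏc)³.
1 GeV⁴ → 1/(ℏc)³ × (1 GeV in J)⁴ = 2.10e37 Pa.
Convert the energy scale: 4.32e-3 TeV⁴ = 4.32e9 GeV⁴.
Result: 4.32e9 × 2.10e37 = 9.06e46 Pa.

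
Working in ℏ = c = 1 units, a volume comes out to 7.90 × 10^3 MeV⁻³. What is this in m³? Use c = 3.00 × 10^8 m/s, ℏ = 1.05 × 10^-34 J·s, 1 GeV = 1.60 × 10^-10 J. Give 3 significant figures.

6.03 × 10^-35 m³

Volume is [L]³ = [E]⁻³·(ℏc)³.
1 GeV⁻³ → (ℏc)³ × (1 GeV in J)⁻³ = 7.63 × 10^-48 m³.
Convert the energy scale: 7.90 × 10^3 MeV⁻³ = 7.90 × 10^12 GeV⁻³.
Result: 7.90 × 10^12 × 7.63 × 10^-48 = 6.03 × 10^-35 m³.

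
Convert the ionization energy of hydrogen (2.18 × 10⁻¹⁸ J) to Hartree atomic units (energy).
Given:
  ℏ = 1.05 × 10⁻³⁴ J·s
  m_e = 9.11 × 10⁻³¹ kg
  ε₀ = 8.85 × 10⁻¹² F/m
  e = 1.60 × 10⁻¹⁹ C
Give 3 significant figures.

hartree: E_h = m_e e⁴/(4πε₀ℏ)² = 4.38 × 10⁻¹⁸ J.
2.18 × 10⁻¹⁸ / 4.38 × 10⁻¹⁸ = 0.498

0.498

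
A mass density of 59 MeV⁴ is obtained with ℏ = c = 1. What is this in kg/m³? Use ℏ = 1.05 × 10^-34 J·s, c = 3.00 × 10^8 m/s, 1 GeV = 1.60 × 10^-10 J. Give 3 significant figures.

1.37 × 10^10 kg/m³

Mass density is [E]/(c²[L]³) = [E]⁴/(ℏ³c⁵).
1 GeV⁴ → 1/(ℏ³c⁵) × (1 GeV in J)⁴ = 2.33 × 10^20 kg/m³.
Convert the energy scale: 59 MeV⁴ = 5.90 × 10^-11 GeV⁴.
Result: 5.90 × 10^-11 × 2.33 × 10^20 = 1.37 × 10^10 kg/m³.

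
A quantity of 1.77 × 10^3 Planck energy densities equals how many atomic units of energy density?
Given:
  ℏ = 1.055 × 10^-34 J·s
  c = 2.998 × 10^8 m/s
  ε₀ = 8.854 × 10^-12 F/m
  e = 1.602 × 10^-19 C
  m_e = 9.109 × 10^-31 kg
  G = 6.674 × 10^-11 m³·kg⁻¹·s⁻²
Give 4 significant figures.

Planck energy density: u_P = c⁷/(ℏG²) = 4.632 × 10^113 J/m³
atomic unit of energy density: u_au = E_h/a₀³ = m_e⁴e¹⁰/((4πε₀)⁵ℏ⁸) = 2.929 × 10^13 J/m³
1.77 × 10^3 × 4.632 × 10^113 / 2.929 × 10^13 = 2.799 × 10^103

2.799 × 10^103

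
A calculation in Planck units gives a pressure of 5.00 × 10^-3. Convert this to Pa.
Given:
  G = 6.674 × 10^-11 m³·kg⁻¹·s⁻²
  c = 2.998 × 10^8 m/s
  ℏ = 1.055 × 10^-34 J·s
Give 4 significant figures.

2.316 × 10^111 Pa

One Planck pressure: p_P = c⁷/(ℏG²) = 4.632 × 10^113 Pa.
5.00 × 10^-3 × 4.632 × 10^113 Pa = 2.316 × 10^111 Pa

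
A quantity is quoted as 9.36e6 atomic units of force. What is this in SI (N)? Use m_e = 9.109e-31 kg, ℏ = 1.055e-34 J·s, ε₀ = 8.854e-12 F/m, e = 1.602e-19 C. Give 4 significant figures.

One atomic unit of force: F_au = E_h/a₀ = m_e²e⁶/((4πε₀)³ℏ⁴) = 8.220e-8 N.
9.36e6 × 8.220e-8 N = 0.7694 N

0.7694 N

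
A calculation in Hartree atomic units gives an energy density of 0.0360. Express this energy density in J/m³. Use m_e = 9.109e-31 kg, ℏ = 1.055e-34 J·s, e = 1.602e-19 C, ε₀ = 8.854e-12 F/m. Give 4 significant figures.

1.054e12 J/m³

One atomic unit of energy density: u_au = E_h/a₀³ = m_e⁴e¹⁰/((4πε₀)⁵ℏ⁸) = 2.929e13 J/m³.
0.0360 × 2.929e13 J/m³ = 1.054e12 J/m³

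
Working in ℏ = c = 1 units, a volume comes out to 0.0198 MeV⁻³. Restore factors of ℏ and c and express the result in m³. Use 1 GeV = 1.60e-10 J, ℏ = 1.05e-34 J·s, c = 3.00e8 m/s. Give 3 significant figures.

Volume is [L]³ = [E]⁻³·(ℏc)³.
1 GeV⁻³ → (ℏc)³ × (1 GeV in J)⁻³ = 7.63e-48 m³.
Convert the energy scale: 0.0198 MeV⁻³ = 1.98e7 GeV⁻³.
Result: 1.98e7 × 7.63e-48 = 1.51e-40 m³.

1.51e-40 m³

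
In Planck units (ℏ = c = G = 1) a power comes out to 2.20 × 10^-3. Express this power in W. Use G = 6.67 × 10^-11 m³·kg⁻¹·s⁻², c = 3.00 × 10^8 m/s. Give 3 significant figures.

One Planck power: P_P = c⁵/G = 3.64 × 10^52 W.
2.20 × 10^-3 × 3.64 × 10^52 W = 8.01 × 10^49 W

8.01 × 10^49 W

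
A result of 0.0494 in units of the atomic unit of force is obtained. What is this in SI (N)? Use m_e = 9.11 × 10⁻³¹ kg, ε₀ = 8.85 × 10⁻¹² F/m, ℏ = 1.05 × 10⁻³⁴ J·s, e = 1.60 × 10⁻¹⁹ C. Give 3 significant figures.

4.11 × 10⁻⁹ N

One atomic unit of force: F_au = E_h/a₀ = m_e²e⁶/((4πε₀)³ℏ⁴) = 8.33 × 10⁻⁸ N.
0.0494 × 8.33 × 10⁻⁸ N = 4.11 × 10⁻⁹ N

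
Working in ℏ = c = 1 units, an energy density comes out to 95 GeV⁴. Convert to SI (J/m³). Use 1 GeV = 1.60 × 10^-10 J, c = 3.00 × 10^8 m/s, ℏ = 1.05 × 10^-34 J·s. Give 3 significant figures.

[E]/[L]³ = [E]⁴/(ℏc)³; restore (ℏc)⁻³.
1 GeV⁴ → 1/(ℏc)³ × (1 GeV in J)⁴ = 2.10 × 10^37 J/m³.
Result: 95 × 2.10 × 10^37 = 1.99 × 10^39 J/m³.

1.99 × 10^39 J/m³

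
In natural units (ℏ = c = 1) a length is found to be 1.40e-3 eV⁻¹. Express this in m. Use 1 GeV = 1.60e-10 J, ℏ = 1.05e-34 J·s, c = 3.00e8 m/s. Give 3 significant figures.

2.76e-10 m

A length is [E]⁻¹ in ℏ=c=1; restore one factor of ℏc.
1 GeV⁻¹ → ℏc × (1 GeV in J)⁻¹ = 1.97e-16 m.
Convert the energy scale: 1.40e-3 eV⁻¹ = 1.40e6 GeV⁻¹.
Result: 1.40e6 × 1.97e-16 = 2.76e-10 m.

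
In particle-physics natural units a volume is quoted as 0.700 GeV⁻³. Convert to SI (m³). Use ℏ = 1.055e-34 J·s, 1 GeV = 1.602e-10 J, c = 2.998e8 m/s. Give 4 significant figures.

5.387e-48 m³

Volume is [L]³ = [E]⁻³·(ℏc)³.
1 GeV⁻³ → (ℏc)³ × (1 GeV in J)⁻³ = 7.696e-48 m³.
Result: 0.700 × 7.696e-48 = 5.387e-48 m³.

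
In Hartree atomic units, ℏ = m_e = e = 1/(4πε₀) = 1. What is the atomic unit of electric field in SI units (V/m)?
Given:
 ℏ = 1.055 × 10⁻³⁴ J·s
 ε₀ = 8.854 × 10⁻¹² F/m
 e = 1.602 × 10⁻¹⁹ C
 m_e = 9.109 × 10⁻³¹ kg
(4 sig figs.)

The unique combination of the constants set to 1 with dimensions of electric field is E_au = E_h/(e a₀) = m_e²e⁵/((4πε₀)³ℏ⁴).
E_h = 4.354 × 10⁻¹⁸ J
a₀ = 5.297 × 10⁻¹¹ m
E_h/(e·a₀) = 5.131 × 10¹¹ V/m

5.131 × 10¹¹ V/m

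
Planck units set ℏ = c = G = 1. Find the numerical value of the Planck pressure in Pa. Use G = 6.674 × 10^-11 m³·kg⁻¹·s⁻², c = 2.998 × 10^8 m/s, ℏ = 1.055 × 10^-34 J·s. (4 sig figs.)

4.632 × 10^113 Pa

From ℏ = c = G = 1 the pressure scale is p_P = c⁷/(ℏG²).
  = 2.177 × 10^59 / 4.699 × 10^-55
  = 4.632 × 10^113 Pa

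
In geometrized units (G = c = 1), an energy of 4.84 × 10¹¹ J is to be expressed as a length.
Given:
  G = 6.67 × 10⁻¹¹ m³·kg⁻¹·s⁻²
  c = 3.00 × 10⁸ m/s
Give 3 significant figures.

Energy → length via G/c⁴.
4.84 × 10¹¹ J × (G/c⁴) = 3.99 × 10⁻³³ m

3.99 × 10⁻³³ m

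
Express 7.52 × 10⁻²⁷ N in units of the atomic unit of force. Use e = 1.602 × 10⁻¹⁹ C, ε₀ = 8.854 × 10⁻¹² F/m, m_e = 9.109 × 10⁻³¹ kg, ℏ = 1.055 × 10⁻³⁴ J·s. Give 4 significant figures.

9.149 × 10⁻²⁰

atomic unit of force: F_au = E_h/a₀ = m_e²e⁶/((4πε₀)³ℏ⁴) = 8.220 × 10⁻⁸ N.
7.52 × 10⁻²⁷ / 8.220 × 10⁻⁸ = 9.149 × 10⁻²⁰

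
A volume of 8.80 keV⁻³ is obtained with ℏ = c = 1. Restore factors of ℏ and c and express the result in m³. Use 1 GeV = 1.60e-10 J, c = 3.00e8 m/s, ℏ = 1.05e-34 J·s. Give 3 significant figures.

6.72e-29 m³

Volume is [L]³ = [E]⁻³·(ℏc)³.
1 GeV⁻³ → (ℏc)³ × (1 GeV in J)⁻³ = 7.63e-48 m³.
Convert the energy scale: 8.80 keV⁻³ = 8.80e18 GeV⁻³.
Result: 8.80e18 × 7.63e-48 = 6.72e-29 m³.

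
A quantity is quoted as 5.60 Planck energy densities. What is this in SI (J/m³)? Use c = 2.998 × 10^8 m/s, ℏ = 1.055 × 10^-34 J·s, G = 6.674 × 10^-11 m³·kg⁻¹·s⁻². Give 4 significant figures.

One Planck energy density: u_P = c⁷/(ℏG²) = 4.632 × 10^113 J/m³.
5.60 × 4.632 × 10^113 J/m³ = 2.594 × 10^114 J/m³

2.594 × 10^114 J/m³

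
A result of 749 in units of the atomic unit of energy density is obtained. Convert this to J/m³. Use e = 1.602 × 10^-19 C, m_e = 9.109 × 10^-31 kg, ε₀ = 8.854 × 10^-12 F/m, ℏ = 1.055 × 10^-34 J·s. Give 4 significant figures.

One atomic unit of energy density: u_au = E_h/a₀³ = m_e⁴e¹⁰/((4πε₀)⁵ℏ⁸) = 2.929 × 10^13 J/m³.
749 × 2.929 × 10^13 J/m³ = 2.194 × 10^16 J/m³

2.194 × 10^16 J/m³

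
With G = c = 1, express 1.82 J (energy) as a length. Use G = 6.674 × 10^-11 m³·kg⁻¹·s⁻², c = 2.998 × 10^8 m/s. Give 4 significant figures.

1.504 × 10^-44 m

Energy → length via G/c⁴.
1.82 J × (G/c⁴) = 1.504 × 10^-44 m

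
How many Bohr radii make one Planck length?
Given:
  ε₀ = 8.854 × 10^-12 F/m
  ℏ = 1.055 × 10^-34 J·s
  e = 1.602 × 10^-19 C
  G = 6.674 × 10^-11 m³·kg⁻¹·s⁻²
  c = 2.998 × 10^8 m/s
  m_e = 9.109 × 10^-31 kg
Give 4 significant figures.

Planck length: ℓ_P = √(ℏG/c³) = 1.616 × 10^-35 m
Bohr radius: a₀ = 4πε₀ℏ²/(m_e e²) = 5.297 × 10^-11 m
ratio = 1.616 × 10^-35 / 5.297 × 10^-11 = 3.051 × 10^-25

3.051 × 10^-25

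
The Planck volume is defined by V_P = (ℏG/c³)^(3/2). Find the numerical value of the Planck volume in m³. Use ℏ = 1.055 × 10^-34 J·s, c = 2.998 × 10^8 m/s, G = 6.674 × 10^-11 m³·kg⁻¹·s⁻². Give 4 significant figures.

4.224 × 10^-105 m³

V_P = (ℏG/c³)^(3/2)
  = √(1.784 × 10^-209)
  = 4.224 × 10^-105 m³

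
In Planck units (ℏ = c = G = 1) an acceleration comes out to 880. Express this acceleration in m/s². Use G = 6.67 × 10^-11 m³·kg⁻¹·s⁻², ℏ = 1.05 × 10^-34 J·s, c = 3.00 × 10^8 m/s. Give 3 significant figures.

4.92 × 10^54 m/s²

One Planck acceleration: a_P = √(c⁷/(ℏG)) = 5.59 × 10^51 m/s².
880 × 5.59 × 10^51 m/s² = 4.92 × 10^54 m/s²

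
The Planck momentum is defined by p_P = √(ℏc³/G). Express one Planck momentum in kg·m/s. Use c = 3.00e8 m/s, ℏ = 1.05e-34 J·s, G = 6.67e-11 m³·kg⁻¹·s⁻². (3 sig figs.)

6.52 kg·m/s

p_P = √(ℏc³/G)
  = √(42.5)
  = 6.52 kg·m/s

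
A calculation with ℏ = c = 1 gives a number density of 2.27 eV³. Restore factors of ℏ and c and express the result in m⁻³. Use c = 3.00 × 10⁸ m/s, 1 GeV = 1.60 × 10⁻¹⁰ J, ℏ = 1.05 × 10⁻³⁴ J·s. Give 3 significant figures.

2.97 × 10²⁰ m⁻³

Number density is [L]⁻³ = [E]³/(ℏc)³.
1 GeV³ → 1/(ℏc)³ × (1 GeV in J)³ = 1.31 × 10⁴⁷ m⁻³.
Convert the energy scale: 2.27 eV³ = 2.27 × 10⁻²⁷ GeV³.
Result: 2.27 × 10⁻²⁷ × 1.31 × 10⁴⁷ = 2.97 × 10²⁰ m⁻³.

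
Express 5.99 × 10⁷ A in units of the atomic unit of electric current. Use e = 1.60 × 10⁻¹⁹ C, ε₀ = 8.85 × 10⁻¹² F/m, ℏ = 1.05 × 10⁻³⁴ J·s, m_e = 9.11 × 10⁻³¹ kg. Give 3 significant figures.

atomic unit of electric current: I_au = e E_h/ℏ = m_e e⁵/((4πε₀)²ℏ³) = 6.67 × 10⁻³ A.
5.99 × 10⁷ / 6.67 × 10⁻³ = 8.98 × 10⁹

8.98 × 10⁹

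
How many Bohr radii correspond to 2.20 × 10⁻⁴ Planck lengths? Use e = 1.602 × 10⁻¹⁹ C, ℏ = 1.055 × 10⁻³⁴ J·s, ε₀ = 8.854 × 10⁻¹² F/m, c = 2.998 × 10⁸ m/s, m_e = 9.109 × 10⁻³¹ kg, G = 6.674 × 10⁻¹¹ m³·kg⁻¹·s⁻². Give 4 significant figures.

Planck length: ℓ_P = √(ℏG/c³) = 1.616 × 10⁻³⁵ m
Bohr radius: a₀ = 4πε₀ℏ²/(m_e e²) = 5.297 × 10⁻¹¹ m
2.20 × 10⁻⁴ × 1.616 × 10⁻³⁵ / 5.297 × 10⁻¹¹ = 6.713 × 10⁻²⁹

6.713 × 10⁻²⁹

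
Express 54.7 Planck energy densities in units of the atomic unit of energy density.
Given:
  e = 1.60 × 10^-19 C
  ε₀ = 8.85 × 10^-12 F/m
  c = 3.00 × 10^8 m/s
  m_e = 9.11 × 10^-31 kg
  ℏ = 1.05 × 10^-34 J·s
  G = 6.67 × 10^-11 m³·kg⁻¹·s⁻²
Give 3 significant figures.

Planck energy density: u_P = c⁷/(ℏG²) = 4.68 × 10^113 J/m³
atomic unit of energy density: u_au = E_h/a₀³ = m_e⁴e¹⁰/((4πε₀)⁵ℏ⁸) = 3.01 × 10^13 J/m³
54.7 × 4.68 × 10^113 / 3.01 × 10^13 = 8.50 × 10^101

8.50 × 10^101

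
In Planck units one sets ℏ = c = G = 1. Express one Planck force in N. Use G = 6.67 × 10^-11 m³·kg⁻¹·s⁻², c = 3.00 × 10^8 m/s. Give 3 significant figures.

F_P = c⁴/G
  = 8.10 × 10^33 / 6.67 × 10^-11
  = 1.21 × 10^44 N

1.21 × 10^44 N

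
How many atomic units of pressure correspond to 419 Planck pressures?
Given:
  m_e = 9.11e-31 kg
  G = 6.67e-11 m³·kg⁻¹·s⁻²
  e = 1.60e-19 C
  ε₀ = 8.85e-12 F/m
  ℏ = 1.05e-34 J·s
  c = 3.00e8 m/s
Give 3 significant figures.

Planck pressure: p_P = c⁷/(ℏG²) = 4.68e113 Pa
atomic unit of pressure: P_au = E_h/a₀³ = m_e⁴e¹⁰/((4πε₀)⁵ℏ⁸) = 3.01e13 Pa
419 × 4.68e113 / 3.01e13 = 6.51e102

6.51e102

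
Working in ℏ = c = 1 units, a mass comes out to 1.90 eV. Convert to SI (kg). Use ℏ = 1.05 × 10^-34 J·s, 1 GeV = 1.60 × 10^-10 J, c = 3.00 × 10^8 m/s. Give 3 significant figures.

3.38 × 10^-36 kg

Mass is [E]/c²; divide by c².
1 GeV → 1/c² × (1 GeV in J) = 1.78 × 10^-27 kg.
Convert the energy scale: 1.90 eV = 1.90 × 10^-9 GeV.
Result: 1.90 × 10^-9 × 1.78 × 10^-27 = 3.38 × 10^-36 kg.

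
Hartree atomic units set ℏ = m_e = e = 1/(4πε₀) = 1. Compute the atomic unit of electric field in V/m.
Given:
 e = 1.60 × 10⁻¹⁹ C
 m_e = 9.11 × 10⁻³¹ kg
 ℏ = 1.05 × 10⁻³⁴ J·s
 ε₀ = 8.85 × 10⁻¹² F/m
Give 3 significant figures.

5.20 × 10¹¹ V/m

From ℏ = m_e = e = 1/(4πε₀) = 1 the electric field scale is E_au = E_h/(e a₀) = m_e²e⁵/((4πε₀)³ℏ⁴).
E_h = 4.38 × 10⁻¹⁸ J
a₀ = 5.26 × 10⁻¹¹ m
E_h/(e·a₀) = 5.20 × 10¹¹ V/m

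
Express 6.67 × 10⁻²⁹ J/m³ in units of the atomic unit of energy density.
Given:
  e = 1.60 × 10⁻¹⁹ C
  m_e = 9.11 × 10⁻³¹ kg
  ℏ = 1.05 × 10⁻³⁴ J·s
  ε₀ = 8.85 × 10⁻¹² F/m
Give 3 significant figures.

2.21 × 10⁻⁴²

atomic unit of energy density: u_au = E_h/a₀³ = m_e⁴e¹⁰/((4πε₀)⁵ℏ⁸) = 3.01 × 10¹³ J/m³.
6.67 × 10⁻²⁹ / 3.01 × 10¹³ = 2.21 × 10⁻⁴²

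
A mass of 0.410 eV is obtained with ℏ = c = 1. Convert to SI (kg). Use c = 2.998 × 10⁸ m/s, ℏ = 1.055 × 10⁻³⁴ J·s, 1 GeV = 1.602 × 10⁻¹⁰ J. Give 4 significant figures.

7.308 × 10⁻³⁷ kg

Mass is [E]/c²; divide by c².
1 GeV → 1/c² × (1 GeV in J) = 1.782 × 10⁻²⁷ kg.
Convert the energy scale: 0.410 eV = 4.10 × 10⁻¹⁰ GeV.
Result: 4.10 × 10⁻¹⁰ × 1.782 × 10⁻²⁷ = 7.308 × 10⁻³⁷ kg.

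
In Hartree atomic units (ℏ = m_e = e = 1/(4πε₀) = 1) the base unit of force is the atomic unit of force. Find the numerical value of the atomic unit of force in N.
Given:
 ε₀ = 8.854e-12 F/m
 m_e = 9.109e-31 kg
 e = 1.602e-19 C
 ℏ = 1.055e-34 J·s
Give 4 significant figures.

F_au = E_h/a₀ = m_e²e⁶/((4πε₀)³ℏ⁴)
E_h = 4.354e-18 J
a₀ = 5.297e-11 m
E_h/a₀ = 8.220e-8 N

8.220e-8 N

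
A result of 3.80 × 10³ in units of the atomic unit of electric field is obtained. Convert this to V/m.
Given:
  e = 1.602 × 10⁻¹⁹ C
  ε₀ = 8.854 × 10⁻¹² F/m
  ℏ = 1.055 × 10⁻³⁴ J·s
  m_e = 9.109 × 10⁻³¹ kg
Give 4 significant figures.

One atomic unit of electric field: E_au = E_h/(e a₀) = m_e²e⁵/((4πε₀)³ℏ⁴) = 5.131 × 10¹¹ V/m.
3.80 × 10³ × 5.131 × 10¹¹ V/m = 1.950 × 10¹⁵ V/m

1.950 × 10¹⁵ V/m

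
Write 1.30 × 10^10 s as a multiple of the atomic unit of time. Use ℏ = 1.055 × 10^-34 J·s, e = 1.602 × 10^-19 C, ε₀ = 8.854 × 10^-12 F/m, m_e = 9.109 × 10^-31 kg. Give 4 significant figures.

atomic unit of time: τ_au = (4πε₀)²ℏ³/(m_e e⁴) = 2.423 × 10^-17 s.
1.30 × 10^10 / 2.423 × 10^-17 = 5.365 × 10^26

5.365 × 10^26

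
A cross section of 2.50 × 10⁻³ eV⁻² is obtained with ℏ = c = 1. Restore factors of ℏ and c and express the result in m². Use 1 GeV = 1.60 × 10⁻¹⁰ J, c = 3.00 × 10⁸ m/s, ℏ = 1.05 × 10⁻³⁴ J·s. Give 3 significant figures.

9.69 × 10⁻¹⁷ m²

Area is [L]² = [E]⁻²·(ℏc)²; restore (ℏc)².
1 GeV⁻² → (ℏc)² × (1 GeV in J)⁻² = 3.88 × 10⁻³² m².
Convert the energy scale: 2.50 × 10⁻³ eV⁻² = 2.50 × 10¹⁵ GeV⁻².
Result: 2.50 × 10¹⁵ × 3.88 × 10⁻³² = 9.69 × 10⁻¹⁷ m².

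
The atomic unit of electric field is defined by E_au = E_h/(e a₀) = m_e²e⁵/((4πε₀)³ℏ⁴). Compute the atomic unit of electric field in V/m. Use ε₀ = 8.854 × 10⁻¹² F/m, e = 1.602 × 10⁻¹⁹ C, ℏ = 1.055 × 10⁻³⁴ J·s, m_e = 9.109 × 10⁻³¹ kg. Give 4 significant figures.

5.131 × 10¹¹ V/m

E_au = E_h/(e a₀) = m_e²e⁵/((4πε₀)³ℏ⁴)
E_h = 4.354 × 10⁻¹⁸ J
a₀ = 5.297 × 10⁻¹¹ m
E_h/(e·a₀) = 5.131 × 10¹¹ V/m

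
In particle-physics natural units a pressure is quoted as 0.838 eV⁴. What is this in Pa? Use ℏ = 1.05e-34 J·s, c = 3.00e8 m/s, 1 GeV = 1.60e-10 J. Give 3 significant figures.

Pressure is [E]/[L]³ = [E]⁴/(ℏc)³.
1 GeV⁴ → 1/(ℏc)³ × (1 GeV in J)⁴ = 2.10e37 Pa.
Convert the energy scale: 0.838 eV⁴ = 8.38e-37 GeV⁴.
Result: 8.38e-37 × 2.10e37 = 17.6 Pa.

17.6 Pa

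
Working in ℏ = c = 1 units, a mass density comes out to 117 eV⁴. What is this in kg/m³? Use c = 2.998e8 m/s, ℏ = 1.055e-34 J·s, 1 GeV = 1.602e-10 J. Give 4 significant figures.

2.710e-14 kg/m³

Mass density is [E]/(c²[L]³) = [E]⁴/(ℏ³c⁵).
1 GeV⁴ → 1/(ℏ³c⁵) × (1 GeV in J)⁴ = 2.316e20 kg/m³.
Convert the energy scale: 117 eV⁴ = 1.17e-34 GeV⁴.
Result: 1.17e-34 × 2.316e20 = 2.710e-14 kg/m³.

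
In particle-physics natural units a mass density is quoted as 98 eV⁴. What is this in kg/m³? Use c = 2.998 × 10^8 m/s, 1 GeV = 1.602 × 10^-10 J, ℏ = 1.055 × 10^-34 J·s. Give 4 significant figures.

Mass density is [E]/(c²[L]³) = [E]⁴/(ℏ³c⁵).
1 GeV⁴ → 1/(ℏ³c⁵) × (1 GeV in J)⁴ = 2.316 × 10^20 kg/m³.
Convert the energy scale: 98 eV⁴ = 9.80 × 10^-35 GeV⁴.
Result: 9.80 × 10^-35 × 2.316 × 10^20 = 2.270 × 10^-14 kg/m³.

2.270 × 10^-14 kg/m³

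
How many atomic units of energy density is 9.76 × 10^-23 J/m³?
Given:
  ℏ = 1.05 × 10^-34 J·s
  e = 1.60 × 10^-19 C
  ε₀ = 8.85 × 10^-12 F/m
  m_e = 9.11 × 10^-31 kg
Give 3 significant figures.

3.24 × 10^-36

atomic unit of energy density: u_au = E_h/a₀³ = m_e⁴e¹⁰/((4πε₀)⁵ℏ⁸) = 3.01 × 10^13 J/m³.
9.76 × 10^-23 / 3.01 × 10^13 = 3.24 × 10^-36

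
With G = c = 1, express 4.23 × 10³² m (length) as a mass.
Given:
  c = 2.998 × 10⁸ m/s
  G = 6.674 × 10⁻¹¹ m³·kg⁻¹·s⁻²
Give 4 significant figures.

Length → mass via c²/G.
4.23 × 10³² m × (c²/G) = 5.697 × 10⁵⁹ kg

5.697 × 10⁵⁹ kg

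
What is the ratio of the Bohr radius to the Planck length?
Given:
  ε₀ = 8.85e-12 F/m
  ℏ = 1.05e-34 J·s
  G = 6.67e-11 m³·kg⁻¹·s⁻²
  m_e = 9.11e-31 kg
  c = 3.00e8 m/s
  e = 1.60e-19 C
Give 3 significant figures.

Bohr radius: a₀ = 4πε₀ℏ²/(m_e e²) = 5.26e-11 m
Planck length: ℓ_P = √(ℏG/c³) = 1.61e-35 m
ratio = 5.26e-11 / 1.61e-35 = 3.26e24

3.26e24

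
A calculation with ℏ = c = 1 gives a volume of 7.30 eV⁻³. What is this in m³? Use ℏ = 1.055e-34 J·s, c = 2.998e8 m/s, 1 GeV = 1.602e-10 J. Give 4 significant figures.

5.618e-20 m³

Volume is [L]³ = [E]⁻³·(ℏc)³.
1 GeV⁻³ → (ℏc)³ × (1 GeV in J)⁻³ = 7.696e-48 m³.
Convert the energy scale: 7.30 eV⁻³ = 7.30e27 GeV⁻³.
Result: 7.30e27 × 7.696e-48 = 5.618e-20 m³.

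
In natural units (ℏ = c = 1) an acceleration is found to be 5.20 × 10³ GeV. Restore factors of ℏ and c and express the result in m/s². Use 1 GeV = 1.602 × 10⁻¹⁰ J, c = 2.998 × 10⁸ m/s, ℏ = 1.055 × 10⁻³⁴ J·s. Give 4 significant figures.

2.367 × 10³⁶ m/s²

Acceleration is [L]/[T]² = c·[E]/ℏ.
1 GeV → c/ℏ × (1 GeV in J) = 4.552 × 10³² m/s².
Result: 5.20 × 10³ × 4.552 × 10³² = 2.367 × 10³⁶ m/s².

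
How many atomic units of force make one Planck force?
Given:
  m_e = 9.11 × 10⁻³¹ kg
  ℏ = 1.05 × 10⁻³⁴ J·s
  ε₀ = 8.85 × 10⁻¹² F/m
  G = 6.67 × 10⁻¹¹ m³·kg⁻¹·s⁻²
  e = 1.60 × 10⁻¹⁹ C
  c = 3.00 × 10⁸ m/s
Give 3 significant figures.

Planck force: F_P = c⁴/G = 1.21 × 10⁴⁴ N
atomic unit of force: F_au = E_h/a₀ = m_e²e⁶/((4πε₀)³ℏ⁴) = 8.33 × 10⁻⁸ N
ratio = 1.21 × 10⁴⁴ / 8.33 × 10⁻⁸ = 1.46 × 10⁵¹

1.46 × 10⁵¹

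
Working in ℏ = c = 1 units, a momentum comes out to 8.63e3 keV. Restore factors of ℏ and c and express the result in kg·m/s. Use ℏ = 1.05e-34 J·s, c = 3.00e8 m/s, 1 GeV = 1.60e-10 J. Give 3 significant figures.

4.60e-21 kg·m/s

Momentum is [E]/c; divide by c.
1 GeV → 1/c × (1 GeV in J) = 5.33e-19 kg·m/s.
Convert the energy scale: 8.63e3 keV = 8.63e-3 GeV.
Result: 8.63e-3 × 5.33e-19 = 4.60e-21 kg·m/s.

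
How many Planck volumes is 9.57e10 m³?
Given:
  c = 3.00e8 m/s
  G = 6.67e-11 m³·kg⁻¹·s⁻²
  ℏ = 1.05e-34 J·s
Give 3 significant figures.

2.29e115

Planck volume: V_P = (ℏG/c³)^(3/2) = 4.18e-105 m³.
9.57e10 / 4.18e-105 = 2.29e115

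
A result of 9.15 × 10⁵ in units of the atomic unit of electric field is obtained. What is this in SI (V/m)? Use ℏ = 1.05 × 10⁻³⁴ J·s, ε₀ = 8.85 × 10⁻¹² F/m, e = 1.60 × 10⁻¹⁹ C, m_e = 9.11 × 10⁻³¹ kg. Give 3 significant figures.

4.76 × 10¹⁷ V/m

One atomic unit of electric field: E_au = E_h/(e a₀) = m_e²e⁵/((4πε₀)³ℏ⁴) = 5.20 × 10¹¹ V/m.
9.15 × 10⁵ × 5.20 × 10¹¹ V/m = 4.76 × 10¹⁷ V/m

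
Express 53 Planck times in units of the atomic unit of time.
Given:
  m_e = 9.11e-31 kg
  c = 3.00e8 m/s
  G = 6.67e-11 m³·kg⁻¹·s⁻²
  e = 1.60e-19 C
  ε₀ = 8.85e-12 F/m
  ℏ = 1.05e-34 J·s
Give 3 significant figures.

1.19e-25

Planck time: t_P = √(ℏG/c⁵) = 5.37e-44 s
atomic unit of time: τ_au = (4πε₀)²ℏ³/(m_e e⁴) = 2.40e-17 s
53 × 5.37e-44 / 2.40e-17 = 1.19e-25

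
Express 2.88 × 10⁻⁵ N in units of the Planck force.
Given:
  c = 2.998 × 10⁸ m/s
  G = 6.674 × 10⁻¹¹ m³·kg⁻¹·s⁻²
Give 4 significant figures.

2.379 × 10⁻⁴⁹

Planck force: F_P = c⁴/G = 1.210 × 10⁴⁴ N.
2.88 × 10⁻⁵ / 1.210 × 10⁴⁴ = 2.379 × 10⁻⁴⁹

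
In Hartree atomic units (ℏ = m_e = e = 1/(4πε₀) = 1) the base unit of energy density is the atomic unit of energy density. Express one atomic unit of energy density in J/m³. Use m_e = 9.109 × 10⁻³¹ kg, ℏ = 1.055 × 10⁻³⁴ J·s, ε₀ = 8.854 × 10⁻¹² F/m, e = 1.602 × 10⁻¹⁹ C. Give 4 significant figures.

2.929 × 10¹³ J/m³

u_au = E_h/a₀³ = m_e⁴e¹⁰/((4πε₀)⁵ℏ⁸)
E_h = 4.354 × 10⁻¹⁸ J
a₀ = 5.297 × 10⁻¹¹ m
E_h/a₀³ = 2.929 × 10¹³ J/m³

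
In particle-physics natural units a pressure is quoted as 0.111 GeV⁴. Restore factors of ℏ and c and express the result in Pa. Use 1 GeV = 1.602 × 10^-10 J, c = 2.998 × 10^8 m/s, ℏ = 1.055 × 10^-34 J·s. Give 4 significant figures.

2.311 × 10^36 Pa

Pressure is [E]/[L]³ = [E]⁴/(ℏc)³.
1 GeV⁴ → 1/(ℏc)³ × (1 GeV in J)⁴ = 2.082 × 10^37 Pa.
Result: 0.111 × 2.082 × 10^37 = 2.311 × 10^36 Pa.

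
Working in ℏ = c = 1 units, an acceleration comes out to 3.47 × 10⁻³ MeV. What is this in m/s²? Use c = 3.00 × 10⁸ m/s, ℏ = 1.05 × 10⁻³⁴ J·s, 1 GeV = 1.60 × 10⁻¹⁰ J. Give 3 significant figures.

1.59 × 10²⁷ m/s²

Acceleration is [L]/[T]² = c·[E]/ℏ.
1 GeV → c/ℏ × (1 GeV in J) = 4.57 × 10³² m/s².
Convert the energy scale: 3.47 × 10⁻³ MeV = 3.47 × 10⁻⁶ GeV.
Result: 3.47 × 10⁻⁶ × 4.57 × 10³² = 1.59 × 10²⁷ m/s².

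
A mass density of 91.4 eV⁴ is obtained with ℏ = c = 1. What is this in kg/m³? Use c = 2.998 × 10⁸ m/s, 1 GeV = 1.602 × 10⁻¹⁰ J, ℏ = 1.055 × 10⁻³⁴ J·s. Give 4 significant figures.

2.117 × 10⁻¹⁴ kg/m³

Mass density is [E]/(c²[L]³) = [E]⁴/(ℏ³c⁵).
1 GeV⁴ → 1/(ℏ³c⁵) × (1 GeV in J)⁴ = 2.316 × 10²⁰ kg/m³.
Convert the energy scale: 91.4 eV⁴ = 9.14 × 10⁻³⁵ GeV⁴.
Result: 9.14 × 10⁻³⁵ × 2.316 × 10²⁰ = 2.117 × 10⁻¹⁴ kg/m³.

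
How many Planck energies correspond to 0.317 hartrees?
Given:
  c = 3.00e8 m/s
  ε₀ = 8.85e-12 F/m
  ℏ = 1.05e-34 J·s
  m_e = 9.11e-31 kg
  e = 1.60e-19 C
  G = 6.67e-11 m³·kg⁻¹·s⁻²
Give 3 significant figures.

hartree: E_h = m_e e⁴/(4πε₀ℏ)² = 4.38e-18 J
Planck energy: E_P = √(ℏc⁵/G) = 1.96e9 J
0.317 × 4.38e-18 / 1.96e9 = 7.10e-28

7.10e-28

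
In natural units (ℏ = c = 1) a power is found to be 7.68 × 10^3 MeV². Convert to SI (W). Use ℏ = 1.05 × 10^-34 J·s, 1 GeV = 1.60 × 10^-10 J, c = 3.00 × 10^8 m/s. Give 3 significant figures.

1.87 × 10^12 W

Power is [E]/[T] = [E]²/ℏ.
1 GeV² → 1/ℏ × (1 GeV in J)² = 2.44 × 10^14 W.
Convert the energy scale: 7.68 × 10^3 MeV² = 7.68 × 10^-3 GeV².
Result: 7.68 × 10^-3 × 2.44 × 10^14 = 1.87 × 10^12 W.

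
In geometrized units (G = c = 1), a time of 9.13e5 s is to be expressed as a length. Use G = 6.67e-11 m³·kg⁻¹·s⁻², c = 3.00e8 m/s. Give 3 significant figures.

Time → length via c.
9.13e5 s × (c) = 2.74e14 m

2.74e14 m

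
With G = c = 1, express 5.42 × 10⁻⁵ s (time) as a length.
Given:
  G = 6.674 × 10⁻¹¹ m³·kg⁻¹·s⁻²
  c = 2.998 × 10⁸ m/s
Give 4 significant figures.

1.625 × 10⁴ m

Time → length via c.
5.42 × 10⁻⁵ s × (c) = 1.625 × 10⁴ m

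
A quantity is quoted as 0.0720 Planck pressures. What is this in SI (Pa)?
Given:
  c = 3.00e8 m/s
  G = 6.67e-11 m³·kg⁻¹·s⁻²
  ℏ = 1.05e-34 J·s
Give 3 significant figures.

One Planck pressure: p_P = c⁷/(ℏG²) = 4.68e113 Pa.
0.0720 × 4.68e113 Pa = 3.37e112 Pa

3.37e112 Pa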